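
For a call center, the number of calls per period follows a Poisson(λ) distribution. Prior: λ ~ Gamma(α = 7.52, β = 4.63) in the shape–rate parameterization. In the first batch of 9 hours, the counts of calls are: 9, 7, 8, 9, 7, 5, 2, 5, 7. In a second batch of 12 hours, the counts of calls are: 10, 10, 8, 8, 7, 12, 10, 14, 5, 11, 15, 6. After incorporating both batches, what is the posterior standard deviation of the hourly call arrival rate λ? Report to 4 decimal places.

0.5271

With a Gamma(shape α, rate β) prior, the Poisson likelihood is conjugate: the posterior is Gamma(α + ΣXᵢ, β + n).
Batch 1: sum of counts S = 59 over n = 9 hours.
After batch 1: Gamma(α+S, β+n) = Gamma(7.52+59, 4.63+9) = Gamma(66.52, 13.63).
Batch 2: sum of counts S = 116 over n = 12 hours.
After batch 2: Gamma(α+S, β+n) = Gamma(66.52+116, 13.63+12) = Gamma(182.52, 25.63).
SD = √α/β = √182.52/25.63 = 0.5271.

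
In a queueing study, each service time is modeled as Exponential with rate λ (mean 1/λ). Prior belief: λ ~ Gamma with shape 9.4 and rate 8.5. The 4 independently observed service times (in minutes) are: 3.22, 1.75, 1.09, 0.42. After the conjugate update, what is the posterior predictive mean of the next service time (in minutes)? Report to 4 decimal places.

1.2081

With a Gamma(shape α, rate β) prior on the exponential rate λ, the posterior after n observations with total T = Σxᵢ is Gamma(α+n, β+T).
Sum of observations T = 6.48 minutes; n = 4.
Posterior: Gamma(9.4+4, 8.5+6.48) = Gamma(13.4, 14.98).
The predictive distribution for the next observation is Lomax; its mean is β/(α−1) = 14.98/12.4 = 1.2081.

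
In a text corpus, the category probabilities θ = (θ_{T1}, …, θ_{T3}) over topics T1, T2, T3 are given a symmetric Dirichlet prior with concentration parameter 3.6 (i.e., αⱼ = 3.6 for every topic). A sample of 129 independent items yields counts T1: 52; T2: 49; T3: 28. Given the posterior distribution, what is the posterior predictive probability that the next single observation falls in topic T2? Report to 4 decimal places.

0.3763

The Dirichlet prior is conjugate to the Multinomial likelihood: each posterior αⱼ = prior αⱼ + observed count nⱼ.
Posterior concentration: (55.6, 52.6, 31.6), total = 139.8.
P(next = T2 | data) = α_{T2}/Σα = 0.3763.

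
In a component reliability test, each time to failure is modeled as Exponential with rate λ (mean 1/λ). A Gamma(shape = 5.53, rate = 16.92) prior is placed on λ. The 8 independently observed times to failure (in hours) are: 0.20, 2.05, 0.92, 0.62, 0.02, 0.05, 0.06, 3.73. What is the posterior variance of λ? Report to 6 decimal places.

With a Gamma(shape α, rate β) prior on the exponential rate λ, the posterior after n observations with total T = Σxᵢ is Gamma(α+n, β+T).
Sum of observations T = 7.65 hours; n = 8.
Posterior: Gamma(5.53+8, 16.92+7.65) = Gamma(13.53, 24.57).
Var = α/β² = 0.022412.

0.022412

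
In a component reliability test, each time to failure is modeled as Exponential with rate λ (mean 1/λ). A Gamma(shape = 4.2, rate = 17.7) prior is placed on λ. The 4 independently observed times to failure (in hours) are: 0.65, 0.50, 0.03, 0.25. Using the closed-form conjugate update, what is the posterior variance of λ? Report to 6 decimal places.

0.022407

With a Gamma(shape α, rate β) prior on the exponential rate λ, the posterior after n observations with total T = Σxᵢ is Gamma(α+n, β+T).
Sum of observations T = 1.43 hours; n = 4.
Posterior: Gamma(4.2+4, 17.7+1.43) = Gamma(8.2, 19.13).
Var = α/β² = 0.022407.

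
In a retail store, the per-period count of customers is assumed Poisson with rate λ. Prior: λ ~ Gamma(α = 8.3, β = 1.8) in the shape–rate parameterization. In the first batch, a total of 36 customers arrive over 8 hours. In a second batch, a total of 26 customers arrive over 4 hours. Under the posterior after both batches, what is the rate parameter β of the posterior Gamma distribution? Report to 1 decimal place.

With a Gamma(shape α, rate β) prior, the Poisson likelihood is conjugate: the posterior is Gamma(α + ΣXᵢ, β + n).
After batch 1: Gamma(α+S, β+n) = Gamma(8.3+36, 1.8+8) = Gamma(44.3, 9.8).
After batch 2: Gamma(α+S, β+n) = Gamma(44.3+26, 9.8+4) = Gamma(70.3, 13.8).
Posterior β = 13.8.

13.8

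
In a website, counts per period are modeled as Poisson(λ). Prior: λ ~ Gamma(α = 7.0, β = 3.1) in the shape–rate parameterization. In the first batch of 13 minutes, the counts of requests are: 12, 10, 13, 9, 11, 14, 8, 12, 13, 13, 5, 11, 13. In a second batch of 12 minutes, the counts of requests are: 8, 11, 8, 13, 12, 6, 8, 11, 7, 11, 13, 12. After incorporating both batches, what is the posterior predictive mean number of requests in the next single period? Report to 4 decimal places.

9.6441

With a Gamma(shape α, rate β) prior, the Poisson likelihood is conjugate: the posterior is Gamma(α + ΣXᵢ, β + n).
Batch 1: sum of counts S = 144 over n = 13 minutes.
After batch 1: Gamma(α+S, β+n) = Gamma(7.0+144, 3.1+13) = Gamma(151.0, 16.1).
Batch 2: sum of counts S = 120 over n = 12 minutes.
After batch 2: Gamma(α+S, β+n) = Gamma(151.0+120, 16.1+12) = Gamma(271.0, 28.1).
The predictive distribution for one future period is NegBinom with mean α/β = 9.6441.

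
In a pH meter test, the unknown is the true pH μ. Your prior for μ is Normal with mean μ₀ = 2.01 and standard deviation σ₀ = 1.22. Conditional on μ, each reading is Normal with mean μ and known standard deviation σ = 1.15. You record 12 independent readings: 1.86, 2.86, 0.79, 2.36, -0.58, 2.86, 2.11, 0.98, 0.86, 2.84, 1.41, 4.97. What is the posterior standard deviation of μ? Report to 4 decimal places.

0.3203

For Normal data with known variance σ², a Normal(μ₀, σ₀²) prior on μ is conjugate. Posterior precision = 1/σ₀² + n/σ²; posterior mean is the precision-weighted average of μ₀ and x̄.
σ₀² = 1.22² = 1.4884, σ² = 1.15² = 1.3225; σ² + n·σ₀² = 1.3225 + 12·1.4884 = 19.1833.
Posterior precision = 1/σ₀² + n/σ² = 1/1.4884 + 12/1.3225 = (σ² + n·σ₀²)/(σ₀²σ²) = 19.1833/(1.4884·1.3225); posterior variance σₙ² = σ₀²σ²/(σ² + n·σ₀²) = 1.4884·1.3225/19.1833 = 0.102611.
Posterior SD = √σₙ² = √(1.4884·1.3225/19.1833) = 0.3203.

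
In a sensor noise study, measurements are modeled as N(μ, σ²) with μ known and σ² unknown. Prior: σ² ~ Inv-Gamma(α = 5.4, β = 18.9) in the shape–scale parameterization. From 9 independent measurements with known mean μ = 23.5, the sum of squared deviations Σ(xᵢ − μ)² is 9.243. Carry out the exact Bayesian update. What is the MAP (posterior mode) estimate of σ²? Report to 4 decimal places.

With known mean μ and an Inverse-Gamma(α, β) prior on σ², the Normal likelihood is conjugate: posterior is Inv-Gamma(α + n/2, β + Σ(xᵢ−μ)²/2).
Posterior: Inv-Gamma(5.4 + 9/2, 18.9 + 9.243/2) = Inv-Gamma(9.90, 23.5215).
Mode = β/(α+1) = 23.5215/10.90 = 2.1579.

2.1579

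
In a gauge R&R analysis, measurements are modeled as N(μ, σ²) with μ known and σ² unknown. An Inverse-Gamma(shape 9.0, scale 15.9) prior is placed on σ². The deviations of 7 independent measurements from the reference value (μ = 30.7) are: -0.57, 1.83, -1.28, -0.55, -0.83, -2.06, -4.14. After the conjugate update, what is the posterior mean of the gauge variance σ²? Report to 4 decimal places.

With known mean μ and an Inverse-Gamma(α, β) prior on σ², the Normal likelihood is conjugate: posterior is Inv-Gamma(α + n/2, β + Σ(xᵢ−μ)²/2).
Σ(xᵢ−μ)² = (-0.57)² + (1.83)² + (-1.28)² + (-0.55)² + (-0.83)² + (-2.06)² + (-4.14)² = 27.6868.
Posterior: Inv-Gamma(9.0 + 7/2, 15.9 + 27.6868/2) = Inv-Gamma(12.50, 29.74340).
E[σ²|data] = β/(α−1) = 29.74340/11.50 = 2.5864.

2.5864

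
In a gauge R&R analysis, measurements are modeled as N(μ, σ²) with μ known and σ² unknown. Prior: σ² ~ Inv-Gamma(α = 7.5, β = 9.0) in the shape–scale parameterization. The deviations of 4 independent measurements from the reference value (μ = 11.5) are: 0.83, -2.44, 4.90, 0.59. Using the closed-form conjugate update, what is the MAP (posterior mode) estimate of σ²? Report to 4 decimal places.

With known mean μ and an Inverse-Gamma(α, β) prior on σ², the Normal likelihood is conjugate: posterior is Inv-Gamma(α + n/2, β + Σ(xᵢ−μ)²/2).
Σ(xᵢ−μ)² = (0.83)² + (-2.44)² + (4.90)² + (0.59)² = 31.0006.
Posterior: Inv-Gamma(7.5 + 4/2, 9.0 + 31.0006/2) = Inv-Gamma(9.50, 24.50030).
Mode = β/(α+1) = 24.50030/10.50 = 2.3334.

2.3334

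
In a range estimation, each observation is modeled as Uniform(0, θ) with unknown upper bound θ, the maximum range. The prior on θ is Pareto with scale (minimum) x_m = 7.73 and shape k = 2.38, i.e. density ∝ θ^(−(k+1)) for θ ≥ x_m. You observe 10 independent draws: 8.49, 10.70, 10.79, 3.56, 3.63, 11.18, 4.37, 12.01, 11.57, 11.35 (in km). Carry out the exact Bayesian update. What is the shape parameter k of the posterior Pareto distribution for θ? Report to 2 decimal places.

12.38

A Pareto(scale x_m, shape k) prior on the upper bound θ of Uniform(0, θ) is conjugate: posterior is Pareto(max(x_m, max xᵢ), k + n).
Sample maximum = 12.01; prior scale x_m = 7.73 → posterior scale = max = 12.01.
Posterior shape = 2.38 + 10 = 12.38.
Posterior shape k = 12.38.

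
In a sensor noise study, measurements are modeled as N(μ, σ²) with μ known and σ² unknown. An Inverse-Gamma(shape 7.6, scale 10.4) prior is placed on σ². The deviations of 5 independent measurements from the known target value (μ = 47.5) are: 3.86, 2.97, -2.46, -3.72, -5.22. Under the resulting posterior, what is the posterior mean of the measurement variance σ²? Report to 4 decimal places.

5.0362

With known mean μ and an Inverse-Gamma(α, β) prior on σ², the Normal likelihood is conjugate: posterior is Inv-Gamma(α + n/2, β + Σ(xᵢ−μ)²/2).
Σ(xᵢ−μ)² = (3.86)² + (2.97)² + (-2.46)² + (-3.72)² + (-5.22)² = 70.8589.
Posterior: Inv-Gamma(7.6 + 5/2, 10.4 + 70.8589/2) = Inv-Gamma(10.10, 45.82945).
E[σ²|data] = β/(α−1) = 45.82945/9.10 = 5.0362.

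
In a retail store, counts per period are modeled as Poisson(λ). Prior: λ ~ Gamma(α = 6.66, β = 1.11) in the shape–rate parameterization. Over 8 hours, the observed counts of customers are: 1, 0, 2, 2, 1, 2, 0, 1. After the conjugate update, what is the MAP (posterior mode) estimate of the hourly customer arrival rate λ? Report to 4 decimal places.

With a Gamma(shape α, rate β) prior, the Poisson likelihood is conjugate: the posterior is Gamma(α + ΣXᵢ, β + n).
Sum of counts S = 9 over n = 8 hours.
Posterior: Gamma(α+S, β+n) = Gamma(6.66+9, 1.11+8) = Gamma(15.66, 9.11).
Mode of Gamma(α,β) for α≥1 is (α−1)/β = 14.66/9.11 = 1.6092.

1.6092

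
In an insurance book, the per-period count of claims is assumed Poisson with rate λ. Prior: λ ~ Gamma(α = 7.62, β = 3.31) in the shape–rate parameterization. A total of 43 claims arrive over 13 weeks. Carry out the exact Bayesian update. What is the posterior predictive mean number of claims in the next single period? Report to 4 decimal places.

With a Gamma(shape α, rate β) prior, the Poisson likelihood is conjugate: the posterior is Gamma(α + ΣXᵢ, β + n).
Posterior: Gamma(α+S, β+n) = Gamma(7.62+43, 3.31+13) = Gamma(50.62, 16.31).
The predictive distribution for one future period is NegBinom with mean α/β = 3.1036.

3.1036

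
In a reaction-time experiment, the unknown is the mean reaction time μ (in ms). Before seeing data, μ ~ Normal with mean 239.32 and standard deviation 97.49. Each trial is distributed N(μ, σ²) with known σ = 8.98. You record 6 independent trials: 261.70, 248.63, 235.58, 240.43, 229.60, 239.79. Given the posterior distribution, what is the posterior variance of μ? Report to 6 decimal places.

13.421088

For Normal data with known variance σ², a Normal(μ₀, σ₀²) prior on μ is conjugate. Posterior precision = 1/σ₀² + n/σ²; posterior mean is the precision-weighted average of μ₀ and x̄.
σ₀² = 97.49² = 9504.3001, σ² = 8.98² = 80.6404; σ² + n·σ₀² = 80.6404 + 6·9504.3001 = 57106.441.
Posterior precision = 1/σ₀² + n/σ² = 1/9504.3001 + 6/80.6404 = (σ² + n·σ₀²)/(σ₀²σ²) = 57106.441/(9504.3001·80.6404); posterior variance σₙ² = σ₀²σ²/(σ² + n·σ₀²) = 9504.3001·80.6404/57106.441 = 13.421088.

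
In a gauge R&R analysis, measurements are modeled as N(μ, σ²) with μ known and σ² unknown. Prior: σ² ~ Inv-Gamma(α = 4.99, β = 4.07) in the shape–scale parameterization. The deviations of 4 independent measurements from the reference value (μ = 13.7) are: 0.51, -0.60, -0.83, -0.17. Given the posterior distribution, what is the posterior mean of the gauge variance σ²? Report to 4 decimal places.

With known mean μ and an Inverse-Gamma(α, β) prior on σ², the Normal likelihood is conjugate: posterior is Inv-Gamma(α + n/2, β + Σ(xᵢ−μ)²/2).
Σ(xᵢ−μ)² = (0.51)² + (-0.60)² + (-0.83)² + (-0.17)² = 1.3379.
Posterior: Inv-Gamma(4.99 + 4/2, 4.07 + 1.3379/2) = Inv-Gamma(6.99, 4.73895).
E[σ²|data] = β/(α−1) = 4.73895/5.99 = 0.7911.

0.7911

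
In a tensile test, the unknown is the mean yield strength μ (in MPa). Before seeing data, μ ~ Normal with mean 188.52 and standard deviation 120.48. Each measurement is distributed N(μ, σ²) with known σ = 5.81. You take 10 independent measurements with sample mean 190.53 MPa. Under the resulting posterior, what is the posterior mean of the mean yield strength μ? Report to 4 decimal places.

For Normal data with known variance σ², a Normal(μ₀, σ₀²) prior on μ is conjugate. Posterior precision = 1/σ₀² + n/σ²; posterior mean is the precision-weighted average of μ₀ and x̄.
n·x̄ = 10·190.53 = 1905.3.
σ₀² = 120.48² = 14515.4304, σ² = 5.81² = 33.7561; σ² + n·σ₀² = 33.7561 + 10·14515.4304 = 145188.0601.
Posterior mean = (μ₀/σ₀² + n·x̄/σ²)/(1/σ₀² + n/σ²) = (σ²·μ₀ + σ₀²·n·x̄)/(σ² + n·σ₀²) = (33.7561·188.52 + 14515.4304·1905.3)/145188.0601 = 27662613.241092/145188.0601 = 190.5295.

190.5295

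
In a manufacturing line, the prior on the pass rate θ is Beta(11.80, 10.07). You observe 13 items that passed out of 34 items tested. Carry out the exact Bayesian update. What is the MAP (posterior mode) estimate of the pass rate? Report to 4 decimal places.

0.4418

The Beta prior is conjugate to a Binomial/Bernoulli likelihood; the update adds successes to α and failures to β.
Posterior: Beta(α+k, β+n−k) = Beta(11.80+13, 10.07+21) = Beta(24.80, 31.07).
Mode of Beta(a,b) for a,b>1 is (a−1)/(a+b−2) = 23.80/53.87 = 0.4418.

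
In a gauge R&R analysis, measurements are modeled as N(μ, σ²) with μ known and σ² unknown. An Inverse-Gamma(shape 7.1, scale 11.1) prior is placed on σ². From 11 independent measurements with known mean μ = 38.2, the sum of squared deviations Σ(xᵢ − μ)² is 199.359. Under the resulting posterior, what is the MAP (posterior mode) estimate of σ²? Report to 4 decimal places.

With known mean μ and an Inverse-Gamma(α, β) prior on σ², the Normal likelihood is conjugate: posterior is Inv-Gamma(α + n/2, β + Σ(xᵢ−μ)²/2).
Posterior: Inv-Gamma(7.1 + 11/2, 11.1 + 199.359/2) = Inv-Gamma(12.60, 110.7795).
Mode = β/(α+1) = 110.7795/13.60 = 8.1456.

8.1456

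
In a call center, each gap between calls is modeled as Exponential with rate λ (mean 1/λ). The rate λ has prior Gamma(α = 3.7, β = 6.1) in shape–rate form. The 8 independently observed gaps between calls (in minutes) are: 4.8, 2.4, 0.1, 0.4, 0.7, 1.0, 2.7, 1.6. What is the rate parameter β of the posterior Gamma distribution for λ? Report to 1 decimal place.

19.8

With a Gamma(shape α, rate β) prior on the exponential rate λ, the posterior after n observations with total T = Σxᵢ is Gamma(α+n, β+T).
Sum of observations T = 13.7 minutes; n = 8.
Posterior: Gamma(3.7+8, 6.1+13.7) = Gamma(11.7, 19.8).
Posterior β = 19.8.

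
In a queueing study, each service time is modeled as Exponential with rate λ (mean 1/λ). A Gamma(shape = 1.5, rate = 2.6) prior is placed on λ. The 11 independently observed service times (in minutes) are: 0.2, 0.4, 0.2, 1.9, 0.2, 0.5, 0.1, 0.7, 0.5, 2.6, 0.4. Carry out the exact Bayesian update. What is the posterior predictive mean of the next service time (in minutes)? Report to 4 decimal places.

With a Gamma(shape α, rate β) prior on the exponential rate λ, the posterior after n observations with total T = Σxᵢ is Gamma(α+n, β+T).
Sum of observations T = 7.7 minutes; n = 11.
Posterior: Gamma(1.5+11, 2.6+7.7) = Gamma(12.5, 10.3).
The predictive distribution for the next observation is Lomax; its mean is β/(α−1) = 10.3/11.5 = 0.8957.

0.8957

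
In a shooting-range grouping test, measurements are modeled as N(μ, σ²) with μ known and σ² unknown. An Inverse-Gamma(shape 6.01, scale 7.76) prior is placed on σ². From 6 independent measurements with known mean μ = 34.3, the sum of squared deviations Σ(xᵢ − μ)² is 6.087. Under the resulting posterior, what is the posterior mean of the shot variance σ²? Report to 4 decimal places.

1.3488

With known mean μ and an Inverse-Gamma(α, β) prior on σ², the Normal likelihood is conjugate: posterior is Inv-Gamma(α + n/2, β + Σ(xᵢ−μ)²/2).
Posterior: Inv-Gamma(6.01 + 6/2, 7.76 + 6.087/2) = Inv-Gamma(9.01, 10.8035).
E[σ²|data] = β/(α−1) = 10.8035/8.01 = 1.3488.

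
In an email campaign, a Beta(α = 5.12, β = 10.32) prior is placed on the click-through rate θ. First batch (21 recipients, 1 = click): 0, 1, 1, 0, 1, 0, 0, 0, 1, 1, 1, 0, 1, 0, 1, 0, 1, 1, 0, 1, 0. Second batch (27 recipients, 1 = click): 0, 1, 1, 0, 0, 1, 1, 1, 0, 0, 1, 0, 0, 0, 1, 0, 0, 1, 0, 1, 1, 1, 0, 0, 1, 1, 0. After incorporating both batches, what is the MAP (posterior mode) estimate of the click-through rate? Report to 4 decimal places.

The Beta prior is conjugate to a Binomial/Bernoulli likelihood; the update adds successes to α and failures to β.
After batch 1: Beta(5.12+11, 10.32+10) = Beta(16.12, 20.32).
After batch 2: Beta(16.12+13, 20.32+14) = Beta(29.12, 34.32).
Mode of Beta(a,b) for a,b>1 is (a−1)/(a+b−2) = 28.12/61.44 = 0.4577.

0.4577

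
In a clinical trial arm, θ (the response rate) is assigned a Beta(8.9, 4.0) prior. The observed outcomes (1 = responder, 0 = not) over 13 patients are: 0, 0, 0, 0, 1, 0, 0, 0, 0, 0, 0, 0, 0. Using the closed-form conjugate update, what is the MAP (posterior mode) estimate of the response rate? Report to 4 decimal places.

0.3724

The Beta prior is conjugate to a Binomial/Bernoulli likelihood; the update adds successes to α and failures to β.
Posterior: Beta(α+k, β+n−k) = Beta(8.9+1, 4.0+12) = Beta(9.9, 16.0).
Mode of Beta(a,b) for a,b>1 is (a−1)/(a+b−2) = 8.9/23.9 = 0.3724.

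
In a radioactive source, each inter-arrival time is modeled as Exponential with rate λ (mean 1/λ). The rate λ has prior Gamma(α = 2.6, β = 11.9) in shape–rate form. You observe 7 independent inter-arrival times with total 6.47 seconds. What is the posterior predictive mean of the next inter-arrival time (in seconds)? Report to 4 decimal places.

2.1360

With a Gamma(shape α, rate β) prior on the exponential rate λ, the posterior after n observations with total T = Σxᵢ is Gamma(α+n, β+T).
Posterior: Gamma(2.6+7, 11.9+6.47) = Gamma(9.6, 18.37).
The predictive distribution for the next observation is Lomax; its mean is β/(α−1) = 18.37/8.6 = 2.1360.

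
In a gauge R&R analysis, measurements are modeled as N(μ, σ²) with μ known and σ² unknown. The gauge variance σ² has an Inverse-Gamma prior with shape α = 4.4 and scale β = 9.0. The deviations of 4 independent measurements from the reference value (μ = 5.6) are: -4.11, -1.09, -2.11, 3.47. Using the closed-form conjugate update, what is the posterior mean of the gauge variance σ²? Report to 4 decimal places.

4.8679

With known mean μ and an Inverse-Gamma(α, β) prior on σ², the Normal likelihood is conjugate: posterior is Inv-Gamma(α + n/2, β + Σ(xᵢ−μ)²/2).
Σ(xᵢ−μ)² = (-4.11)² + (-1.09)² + (-2.11)² + (3.47)² = 34.5732.
Posterior: Inv-Gamma(4.4 + 4/2, 9.0 + 34.5732/2) = Inv-Gamma(6.40, 26.28660).
E[σ²|data] = β/(α−1) = 26.28660/5.40 = 4.8679.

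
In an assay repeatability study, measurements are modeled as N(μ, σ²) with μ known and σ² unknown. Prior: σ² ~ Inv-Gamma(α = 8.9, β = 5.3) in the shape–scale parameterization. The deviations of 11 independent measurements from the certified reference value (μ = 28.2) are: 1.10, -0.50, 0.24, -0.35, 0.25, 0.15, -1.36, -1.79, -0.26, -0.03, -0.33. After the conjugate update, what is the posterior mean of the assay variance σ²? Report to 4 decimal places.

With known mean μ and an Inverse-Gamma(α, β) prior on σ², the Normal likelihood is conjugate: posterior is Inv-Gamma(α + n/2, β + Σ(xᵢ−μ)²/2).
Σ(xᵢ−μ)² = (1.10)² + (-0.50)² + (0.24)² + (-0.35)² + (0.25)² + (0.15)² + (-1.36)² + (-1.79)² + (-0.26)² + (-0.03)² + (-0.33)² = 6.9562.
Posterior: Inv-Gamma(8.9 + 11/2, 5.3 + 6.9562/2) = Inv-Gamma(14.40, 8.77810).
E[σ²|data] = β/(α−1) = 8.77810/13.40 = 0.6551.

0.6551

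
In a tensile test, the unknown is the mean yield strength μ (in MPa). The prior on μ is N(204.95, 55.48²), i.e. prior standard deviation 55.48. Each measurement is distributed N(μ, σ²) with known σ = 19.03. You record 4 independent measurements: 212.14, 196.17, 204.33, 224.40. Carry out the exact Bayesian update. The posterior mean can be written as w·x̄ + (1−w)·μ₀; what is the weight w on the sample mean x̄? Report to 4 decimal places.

For Normal data with known variance σ², a Normal(μ₀, σ₀²) prior on μ is conjugate. Posterior precision = 1/σ₀² + n/σ²; posterior mean is the precision-weighted average of μ₀ and x̄.
σ₀² = 55.48² = 3078.0304, σ² = 19.03² = 362.1409. Prior precision 1/σ₀² = 1/3078.0304; data precision n/σ² = 4/362.1409.
w = (n/σ²)/(1/σ₀² + n/σ²) = n·σ₀²/(σ² + n·σ₀²) = 4·3078.0304/(362.1409 + 4·3078.0304) = 12312.1216/12674.2625 = 0.9714.

0.9714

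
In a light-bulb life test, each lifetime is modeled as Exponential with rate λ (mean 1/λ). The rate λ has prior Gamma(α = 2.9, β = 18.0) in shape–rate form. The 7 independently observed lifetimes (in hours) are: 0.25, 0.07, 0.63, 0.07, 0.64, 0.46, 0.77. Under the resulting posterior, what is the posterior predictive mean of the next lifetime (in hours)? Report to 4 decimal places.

2.3472

With a Gamma(shape α, rate β) prior on the exponential rate λ, the posterior after n observations with total T = Σxᵢ is Gamma(α+n, β+T).
Sum of observations T = 2.89 hours; n = 7.
Posterior: Gamma(2.9+7, 18.0+2.89) = Gamma(9.9, 20.89).
The predictive distribution for the next observation is Lomax; its mean is β/(α−1) = 20.89/8.9 = 2.3472.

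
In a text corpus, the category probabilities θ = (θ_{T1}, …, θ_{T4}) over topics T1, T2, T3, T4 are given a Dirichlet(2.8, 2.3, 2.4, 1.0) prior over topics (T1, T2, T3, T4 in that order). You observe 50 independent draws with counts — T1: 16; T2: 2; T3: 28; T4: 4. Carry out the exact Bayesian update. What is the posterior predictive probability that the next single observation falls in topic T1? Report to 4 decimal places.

The Dirichlet prior is conjugate to the Multinomial likelihood: each posterior αⱼ = prior αⱼ + observed count nⱼ.
Posterior concentration: (18.8, 4.3, 30.4, 5.0), total = 58.5.
P(next = T1 | data) = α_{T1}/Σα = 0.3214.

0.3214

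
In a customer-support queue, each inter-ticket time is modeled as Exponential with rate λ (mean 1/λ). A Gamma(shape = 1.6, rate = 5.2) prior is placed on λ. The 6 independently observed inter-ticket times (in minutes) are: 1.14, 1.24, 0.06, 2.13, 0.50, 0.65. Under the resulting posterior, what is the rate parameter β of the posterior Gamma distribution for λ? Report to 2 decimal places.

10.92

With a Gamma(shape α, rate β) prior on the exponential rate λ, the posterior after n observations with total T = Σxᵢ is Gamma(α+n, β+T).
Sum of observations T = 5.72 minutes; n = 6.
Posterior: Gamma(1.6+6, 5.2+5.72) = Gamma(7.6, 10.92).
Posterior β = 10.92.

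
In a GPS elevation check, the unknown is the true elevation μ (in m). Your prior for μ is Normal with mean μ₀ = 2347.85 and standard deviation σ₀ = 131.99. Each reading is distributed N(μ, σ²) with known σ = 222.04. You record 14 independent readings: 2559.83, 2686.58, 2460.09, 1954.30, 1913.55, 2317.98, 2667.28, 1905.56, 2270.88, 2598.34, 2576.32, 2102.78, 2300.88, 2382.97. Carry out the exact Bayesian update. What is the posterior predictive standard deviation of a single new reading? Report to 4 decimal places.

For Normal data with known variance σ², a Normal(μ₀, σ₀²) prior on μ is conjugate. Posterior precision = 1/σ₀² + n/σ²; posterior mean is the precision-weighted average of μ₀ and x̄.
σ₀² = 131.99² = 17421.3601, σ² = 222.04² = 49301.7616; σ² + n·σ₀² = 49301.7616 + 14·17421.3601 = 293200.803.
Posterior precision = 1/σ₀² + n/σ² = 1/17421.3601 + 14/49301.7616 = (σ² + n·σ₀²)/(σ₀²σ²) = 293200.803/(17421.3601·49301.7616); posterior variance σₙ² = σ₀²σ²/(σ² + n·σ₀²) = 17421.3601·49301.7616/293200.803 = 2929.404468.
Predictive variance for one new observation = σₙ² + σ² = 17421.3601·49301.7616/293200.803 + 49301.7616 = σ²·(σ₀² + 293200.803)/293200.803 = 49301.7616·310622.1631/293200.803 = 52231.166068; SD = √(49301.7616·310622.1631/293200.803) = 228.5414.

228.5414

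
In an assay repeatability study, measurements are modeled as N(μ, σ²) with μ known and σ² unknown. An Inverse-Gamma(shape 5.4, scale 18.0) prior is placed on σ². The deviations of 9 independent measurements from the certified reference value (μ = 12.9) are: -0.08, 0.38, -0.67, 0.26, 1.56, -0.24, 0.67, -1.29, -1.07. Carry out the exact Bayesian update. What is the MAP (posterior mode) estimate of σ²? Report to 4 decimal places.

1.9457

With known mean μ and an Inverse-Gamma(α, β) prior on σ², the Normal likelihood is conjugate: posterior is Inv-Gamma(α + n/2, β + Σ(xᵢ−μ)²/2).
Σ(xᵢ−μ)² = (-0.08)² + (0.38)² + (-0.67)² + (0.26)² + (1.56)² + (-0.24)² + (0.67)² + (-1.29)² + (-1.07)² = 6.4164.
Posterior: Inv-Gamma(5.4 + 9/2, 18.0 + 6.4164/2) = Inv-Gamma(9.90, 21.20820).
Mode = β/(α+1) = 21.20820/10.90 = 1.9457.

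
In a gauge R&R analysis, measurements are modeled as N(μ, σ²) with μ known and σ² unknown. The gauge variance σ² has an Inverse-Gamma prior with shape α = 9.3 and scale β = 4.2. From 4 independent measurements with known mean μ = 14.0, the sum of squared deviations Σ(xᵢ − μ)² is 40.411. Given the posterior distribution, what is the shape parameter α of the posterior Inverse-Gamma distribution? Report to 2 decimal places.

11.30

With known mean μ and an Inverse-Gamma(α, β) prior on σ², the Normal likelihood is conjugate: posterior is Inv-Gamma(α + n/2, β + Σ(xᵢ−μ)²/2).
Posterior: Inv-Gamma(9.3 + 4/2, 4.2 + 40.411/2) = Inv-Gamma(11.30, 24.4055).
Posterior α = 11.30.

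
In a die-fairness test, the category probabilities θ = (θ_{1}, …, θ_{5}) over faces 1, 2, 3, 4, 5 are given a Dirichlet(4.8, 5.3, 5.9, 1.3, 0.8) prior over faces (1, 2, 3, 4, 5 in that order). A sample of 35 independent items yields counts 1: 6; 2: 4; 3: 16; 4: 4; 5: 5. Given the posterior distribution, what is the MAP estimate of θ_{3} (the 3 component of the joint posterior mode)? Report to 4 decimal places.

The Dirichlet prior is conjugate to the Multinomial likelihood: each posterior αⱼ = prior αⱼ + observed count nⱼ.
Posterior concentration: (10.8, 9.3, 21.9, 5.3, 5.8), total = 53.1.
Joint mode component: (α_{3}−1)/(Σα−K) = 20.9/48.1 = 0.4345.

0.4345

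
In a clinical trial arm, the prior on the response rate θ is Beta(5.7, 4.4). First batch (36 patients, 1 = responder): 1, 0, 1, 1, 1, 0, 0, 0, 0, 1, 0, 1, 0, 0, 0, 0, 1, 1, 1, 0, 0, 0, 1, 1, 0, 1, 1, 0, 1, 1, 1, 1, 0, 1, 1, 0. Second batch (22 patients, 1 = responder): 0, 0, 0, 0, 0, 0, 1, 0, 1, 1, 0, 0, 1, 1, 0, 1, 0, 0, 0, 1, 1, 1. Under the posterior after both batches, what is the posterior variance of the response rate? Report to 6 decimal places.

0.003618

The Beta prior is conjugate to a Binomial/Bernoulli likelihood; the update adds successes to α and failures to β.
After batch 1: Beta(5.7+19, 4.4+17) = Beta(24.7, 21.4).
After batch 2: Beta(24.7+9, 21.4+13) = Beta(33.7, 34.4).
Var = αβ/((α+β)²(α+β+1)) = 33.7·34.4/(68.1²·69.1) = 0.003618.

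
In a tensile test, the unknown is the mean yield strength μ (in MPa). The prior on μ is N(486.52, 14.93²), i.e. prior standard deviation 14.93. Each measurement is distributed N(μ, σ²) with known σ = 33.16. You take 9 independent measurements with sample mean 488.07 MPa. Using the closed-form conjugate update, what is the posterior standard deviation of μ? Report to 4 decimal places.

8.8837

For Normal data with known variance σ², a Normal(μ₀, σ₀²) prior on μ is conjugate. Posterior precision = 1/σ₀² + n/σ²; posterior mean is the precision-weighted average of μ₀ and x̄.
σ₀² = 14.93² = 222.9049, σ² = 33.16² = 1099.5856; σ² + n·σ₀² = 1099.5856 + 9·222.9049 = 3105.7297.
Posterior precision = 1/σ₀² + n/σ² = 1/222.9049 + 9/1099.5856 = (σ² + n·σ₀²)/(σ₀²σ²) = 3105.7297/(222.9049·1099.5856); posterior variance σₙ² = σ₀²σ²/(σ² + n·σ₀²) = 222.9049·1099.5856/3105.7297 = 78.919623.
Posterior SD = √σₙ² = √(222.9049·1099.5856/3105.7297) = 8.8837.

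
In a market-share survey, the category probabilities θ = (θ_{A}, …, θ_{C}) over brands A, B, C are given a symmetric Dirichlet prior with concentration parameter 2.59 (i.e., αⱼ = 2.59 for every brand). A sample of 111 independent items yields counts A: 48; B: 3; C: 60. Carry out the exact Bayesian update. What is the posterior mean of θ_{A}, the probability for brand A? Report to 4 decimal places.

The Dirichlet prior is conjugate to the Multinomial likelihood: each posterior αⱼ = prior αⱼ + observed count nⱼ.
Posterior concentration: (50.59, 5.59, 62.59), total = 118.77.
E[θ_{A}|data] = α_{A}/Σα = 50.59/118.77 = 0.4259.

0.4259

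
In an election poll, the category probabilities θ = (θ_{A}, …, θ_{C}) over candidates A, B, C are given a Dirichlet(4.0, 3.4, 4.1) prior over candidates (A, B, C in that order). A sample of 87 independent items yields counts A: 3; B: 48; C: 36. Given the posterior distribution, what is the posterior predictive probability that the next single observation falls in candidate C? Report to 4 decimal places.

The Dirichlet prior is conjugate to the Multinomial likelihood: each posterior αⱼ = prior αⱼ + observed count nⱼ.
Posterior concentration: (7.0, 51.4, 40.1), total = 98.5.
P(next = C | data) = α_{C}/Σα = 0.4071.

0.4071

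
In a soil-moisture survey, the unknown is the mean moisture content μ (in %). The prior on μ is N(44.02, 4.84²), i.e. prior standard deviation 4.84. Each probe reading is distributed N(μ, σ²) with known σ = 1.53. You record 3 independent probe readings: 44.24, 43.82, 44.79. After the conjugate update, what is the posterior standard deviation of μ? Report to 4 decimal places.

0.8690

For Normal data with known variance σ², a Normal(μ₀, σ₀²) prior on μ is conjugate. Posterior precision = 1/σ₀² + n/σ²; posterior mean is the precision-weighted average of μ₀ and x̄.
σ₀² = 4.84² = 23.4256, σ² = 1.53² = 2.3409; σ² + n·σ₀² = 2.3409 + 3·23.4256 = 72.6177.
Posterior precision = 1/σ₀² + n/σ² = 1/23.4256 + 3/2.3409 = (σ² + n·σ₀²)/(σ₀²σ²) = 72.6177/(23.4256·2.3409); posterior variance σₙ² = σ₀²σ²/(σ² + n·σ₀²) = 23.4256·2.3409/72.6177 = 0.755146.
Posterior SD = √σₙ² = √(23.4256·2.3409/72.6177) = 0.8690.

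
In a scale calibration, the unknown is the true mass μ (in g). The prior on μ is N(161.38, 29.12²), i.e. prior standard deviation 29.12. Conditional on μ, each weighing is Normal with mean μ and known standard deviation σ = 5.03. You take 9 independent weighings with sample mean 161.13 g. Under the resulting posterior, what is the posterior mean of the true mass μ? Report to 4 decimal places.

For Normal data with known variance σ², a Normal(μ₀, σ₀²) prior on μ is conjugate. Posterior precision = 1/σ₀² + n/σ²; posterior mean is the precision-weighted average of μ₀ and x̄.
n·x̄ = 9·161.13 = 1450.17.
σ₀² = 29.12² = 847.9744, σ² = 5.03² = 25.3009; σ² + n·σ₀² = 25.3009 + 9·847.9744 = 7657.0705.
Posterior mean = (μ₀/σ₀² + n·x̄/σ²)/(1/σ₀² + n/σ²) = (σ²·μ₀ + σ₀²·n·x̄)/(σ² + n·σ₀²) = (25.3009·161.38 + 847.9744·1450.17)/7657.0705 = 1233790.09489/7657.0705 = 161.1308.

161.1308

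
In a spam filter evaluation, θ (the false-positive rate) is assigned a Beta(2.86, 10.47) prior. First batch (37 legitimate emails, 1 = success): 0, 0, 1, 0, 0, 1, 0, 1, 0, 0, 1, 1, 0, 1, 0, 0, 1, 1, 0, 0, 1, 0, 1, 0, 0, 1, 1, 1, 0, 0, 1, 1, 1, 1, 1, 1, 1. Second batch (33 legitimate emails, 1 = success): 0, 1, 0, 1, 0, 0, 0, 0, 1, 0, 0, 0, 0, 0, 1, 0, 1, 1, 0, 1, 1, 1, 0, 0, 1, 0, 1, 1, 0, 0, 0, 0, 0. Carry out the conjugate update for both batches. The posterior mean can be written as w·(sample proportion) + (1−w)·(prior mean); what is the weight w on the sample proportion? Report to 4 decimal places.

0.8400

The Beta prior is conjugate to a Binomial/Bernoulli likelihood; the update adds successes to α and failures to β.
Total number of legitimate emails: n = 37 + 33 = 70.
Posterior mean = (α₀+k)/(α₀+β₀+n) = [n/(α₀+β₀+n)]·(k/n) + [(α₀+β₀)/(α₀+β₀+n)]·α₀/(α₀+β₀), so only n and the prior enter the weight.
The weight on the data is w = n/(α₀+β₀+n) = 70/(2.86+10.47+70) = 70/83.33 = 0.8400.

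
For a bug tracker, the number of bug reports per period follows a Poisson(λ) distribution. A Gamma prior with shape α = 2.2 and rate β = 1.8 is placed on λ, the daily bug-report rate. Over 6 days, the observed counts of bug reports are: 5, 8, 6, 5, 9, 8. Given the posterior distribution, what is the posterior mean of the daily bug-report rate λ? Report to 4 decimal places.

With a Gamma(shape α, rate β) prior, the Poisson likelihood is conjugate: the posterior is Gamma(α + ΣXᵢ, β + n).
Sum of counts S = 41 over n = 6 days.
Posterior: Gamma(α+S, β+n) = Gamma(2.2+41, 1.8+6) = Gamma(43.2, 7.8).
Posterior mean = α/β = 43.2/7.8 = 5.5385.

5.5385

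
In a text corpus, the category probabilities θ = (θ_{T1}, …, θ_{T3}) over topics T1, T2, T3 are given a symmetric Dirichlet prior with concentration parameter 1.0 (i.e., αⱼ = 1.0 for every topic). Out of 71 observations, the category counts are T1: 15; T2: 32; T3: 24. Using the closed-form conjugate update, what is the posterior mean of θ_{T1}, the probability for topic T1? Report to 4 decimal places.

0.2162

The Dirichlet prior is conjugate to the Multinomial likelihood: each posterior αⱼ = prior αⱼ + observed count nⱼ.
Posterior concentration: (16.0, 33.0, 25.0), total = 74.0.
E[θ_{T1}|data] = α_{T1}/Σα = 16.0/74.0 = 0.2162.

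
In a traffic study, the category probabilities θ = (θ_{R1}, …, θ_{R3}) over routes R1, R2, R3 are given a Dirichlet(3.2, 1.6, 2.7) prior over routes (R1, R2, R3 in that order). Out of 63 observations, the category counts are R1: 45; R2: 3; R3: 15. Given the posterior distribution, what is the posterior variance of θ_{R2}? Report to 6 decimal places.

The Dirichlet prior is conjugate to the Multinomial likelihood: each posterior αⱼ = prior αⱼ + observed count nⱼ.
Posterior concentration: (48.2, 4.6, 17.7), total = 70.5.
Var[θ_j] = α_j(Σα−α_j)/((Σα)²(Σα+1)) = 4.6·65.9/(70.5²·71.5) = 0.000853.

0.000853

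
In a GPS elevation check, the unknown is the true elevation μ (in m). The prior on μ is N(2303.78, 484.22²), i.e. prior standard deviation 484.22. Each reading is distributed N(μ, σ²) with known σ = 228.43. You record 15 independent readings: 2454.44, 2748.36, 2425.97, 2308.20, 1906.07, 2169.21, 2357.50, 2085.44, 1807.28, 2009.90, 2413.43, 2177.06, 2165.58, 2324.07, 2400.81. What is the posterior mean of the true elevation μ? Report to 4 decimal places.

2251.0043

For Normal data with known variance σ², a Normal(μ₀, σ₀²) prior on μ is conjugate. Posterior precision = 1/σ₀² + n/σ²; posterior mean is the precision-weighted average of μ₀ and x̄.
Σxᵢ = 2454.44 + 2748.36 + 2425.97 + 2308.20 + 1906.07 + 2169.21 + 2357.50 + 2085.44 + 1807.28 + 2009.90 + 2413.43 + 2177.06 + 2165.58 + 2324.07 + 2400.81 = 33753.32, so n·x̄ = 33753.32.
σ₀² = 484.22² = 234469.0084, σ² = 228.43² = 52180.2649; σ² + n·σ₀² = 52180.2649 + 15·234469.0084 = 3569215.3909.
Posterior mean = (μ₀/σ₀² + n·x̄/σ²)/(1/σ₀² + n/σ²) = (σ²·μ₀ + σ₀²·n·x̄)/(σ² + n·σ₀²) = (52180.2649·2303.78 + 234469.0084·33753.32)/3569215.3909 = 8034319321.27921/3569215.3909 = 2251.0043.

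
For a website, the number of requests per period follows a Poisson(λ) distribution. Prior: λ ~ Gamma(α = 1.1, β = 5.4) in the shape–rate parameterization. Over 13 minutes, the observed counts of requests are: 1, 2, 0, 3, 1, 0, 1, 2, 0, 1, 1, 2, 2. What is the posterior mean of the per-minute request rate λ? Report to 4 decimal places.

0.9293

With a Gamma(shape α, rate β) prior, the Poisson likelihood is conjugate: the posterior is Gamma(α + ΣXᵢ, β + n).
Sum of counts S = 16 over n = 13 minutes.
Posterior: Gamma(α+S, β+n) = Gamma(1.1+16, 5.4+13) = Gamma(17.1, 18.4).
Posterior mean = α/β = 17.1/18.4 = 0.9293.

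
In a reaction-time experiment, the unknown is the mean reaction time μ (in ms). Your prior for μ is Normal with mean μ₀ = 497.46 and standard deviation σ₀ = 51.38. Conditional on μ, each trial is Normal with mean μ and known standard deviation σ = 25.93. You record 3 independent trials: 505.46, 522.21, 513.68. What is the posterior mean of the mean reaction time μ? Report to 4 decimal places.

For Normal data with known variance σ², a Normal(μ₀, σ₀²) prior on μ is conjugate. Posterior precision = 1/σ₀² + n/σ²; posterior mean is the precision-weighted average of μ₀ and x̄.
Σxᵢ = 505.46 + 522.21 + 513.68 = 1541.35, so n·x̄ = 1541.35.
σ₀² = 51.38² = 2639.9044, σ² = 25.93² = 672.3649; σ² + n·σ₀² = 672.3649 + 3·2639.9044 = 8592.0781.
Posterior mean = (μ₀/σ₀² + n·x̄/σ²)/(1/σ₀² + n/σ²) = (σ²·μ₀ + σ₀²·n·x̄)/(σ² + n·σ₀²) = (672.3649·497.46 + 2639.9044·1541.35)/8592.0781 = 4403491.290094/8592.0781 = 512.5060.

512.5060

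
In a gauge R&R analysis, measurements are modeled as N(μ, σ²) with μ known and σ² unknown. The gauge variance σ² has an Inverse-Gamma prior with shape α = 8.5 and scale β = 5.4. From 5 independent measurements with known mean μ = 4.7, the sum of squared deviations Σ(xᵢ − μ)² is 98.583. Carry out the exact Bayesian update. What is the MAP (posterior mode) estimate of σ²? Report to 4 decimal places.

With known mean μ and an Inverse-Gamma(α, β) prior on σ², the Normal likelihood is conjugate: posterior is Inv-Gamma(α + n/2, β + Σ(xᵢ−μ)²/2).
Posterior: Inv-Gamma(8.5 + 5/2, 5.4 + 98.583/2) = Inv-Gamma(11.00, 54.6915).
Mode = β/(α+1) = 54.6915/12.00 = 4.5576.

4.5576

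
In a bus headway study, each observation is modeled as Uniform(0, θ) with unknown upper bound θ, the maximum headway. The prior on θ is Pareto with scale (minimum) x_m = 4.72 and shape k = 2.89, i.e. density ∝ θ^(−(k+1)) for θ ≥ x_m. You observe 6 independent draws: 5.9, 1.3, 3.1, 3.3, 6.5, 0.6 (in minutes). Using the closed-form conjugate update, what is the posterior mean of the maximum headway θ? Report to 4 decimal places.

7.3238

A Pareto(scale x_m, shape k) prior on the upper bound θ of Uniform(0, θ) is conjugate: posterior is Pareto(max(x_m, max xᵢ), k + n).
Sample maximum = 6.5; prior scale x_m = 4.72 → posterior scale = max = 6.50.
Posterior shape = 2.89 + 6 = 8.89.
E[θ|data] = k·x_m/(k−1) = 8.89·6.50/7.89 = 7.3238.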